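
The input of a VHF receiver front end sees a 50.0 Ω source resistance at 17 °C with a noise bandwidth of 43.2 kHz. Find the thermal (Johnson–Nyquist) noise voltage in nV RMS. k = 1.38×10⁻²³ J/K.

T = 17 °C + 273.15 = 290.15 K
V_n = √(4kTRB)
4kTRB = 4 × 1.38×10⁻²³ × 290.15 × 5.00×10¹ × 4.32×10⁴ = 3.46×10⁻¹⁴ V²
V_n = √(3.46×10⁻¹⁴) = 1.86×10⁻⁷ V = 186 nV

186 nV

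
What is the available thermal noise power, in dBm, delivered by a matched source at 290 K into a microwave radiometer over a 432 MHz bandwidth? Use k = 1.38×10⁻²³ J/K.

P_n = kTB = 1.38×10⁻²³ × 290 × 4.32×10⁸ = 1.73×10⁻¹² W
In dBm: 10 log₁₀(1.73×10⁻¹² / 10⁻³) = −87.6 dBm

−87.6 dBm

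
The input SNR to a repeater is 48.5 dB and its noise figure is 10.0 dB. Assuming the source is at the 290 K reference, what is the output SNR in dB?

38.5 dB

By definition F = SNR_in/SNR_out, so in dB: SNR_out = SNR_in − NF
SNR_out = 48.5 − 10.0 = 38.5 dB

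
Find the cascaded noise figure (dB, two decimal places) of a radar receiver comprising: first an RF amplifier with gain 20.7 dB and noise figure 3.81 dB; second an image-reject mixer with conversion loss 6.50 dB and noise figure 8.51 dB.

3.90 dB

Convert to linear (a loss of L dB is a gain of −L dB): F_i = 10^(NF_i/10), G_i = 10^(G_i,dB/10)
  Stage 1: F_1 = 10^(3.81/10) = 2.404, G_1 = 10^(20.7/10) = 117.5
  Stage 2: F_2 = 10^(8.51/10) = 7.096, G_2 = 10^(−6.50/10) = 0.2239
Friis cascade:
  F = 2.404 + (7.096 − 1)/117.5 = 2.456
NF = 10 log₁₀(2.456) = 3.90 dB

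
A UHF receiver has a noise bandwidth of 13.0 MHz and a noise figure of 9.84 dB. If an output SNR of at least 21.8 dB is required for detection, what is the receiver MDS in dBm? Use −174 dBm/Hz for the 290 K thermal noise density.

Sensitivity = −174 + 10 log₁₀(B) + NF + SNR_min
= −174 + 71.14 + 9.84 + 21.8
= −71.22 dBm → −71.2 dBm

−71.2 dBm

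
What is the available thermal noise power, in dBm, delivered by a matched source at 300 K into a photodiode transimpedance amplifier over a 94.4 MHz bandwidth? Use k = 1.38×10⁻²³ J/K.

−94.1 dBm

P_n = kTB = 1.38×10⁻²³ × 300 × 9.44×10⁷ = 3.91×10⁻¹³ W
In dBm: 10 log₁₀(3.91×10⁻¹³ / 10⁻³) = −94.1 dBm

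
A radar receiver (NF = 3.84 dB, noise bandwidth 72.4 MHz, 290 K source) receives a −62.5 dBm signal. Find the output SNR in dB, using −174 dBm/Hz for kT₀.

29.1 dB

Noise floor: N = −174 + 10 log₁₀(B) + NF
10 log₁₀(7.24×10⁷) = 78.6 dB
N = −174 + 78.6 + 3.84 = −91.56 dBm
SNR = P_sig − N = −62.5 − (−91.56) = 29.06 dB → 29.1 dB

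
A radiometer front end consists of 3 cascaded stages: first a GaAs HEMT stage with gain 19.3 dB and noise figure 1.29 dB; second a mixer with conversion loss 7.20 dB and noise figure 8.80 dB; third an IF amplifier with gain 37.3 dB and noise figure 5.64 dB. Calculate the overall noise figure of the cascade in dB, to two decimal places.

2.01 dB

Convert to linear (a loss of L dB is a gain of −L dB): F_i = 10^(NF_i/10), G_i = 10^(G_i,dB/10)
  Stage 1: F_1 = 10^(1.29/10) = 1.346, G_1 = 10^(19.3/10) = 85.11
  Stage 2: F_2 = 10^(8.80/10) = 7.586, G_2 = 10^(−7.20/10) = 0.1905
  Stage 3: F_3 = 10^(5.64/10) = 3.664, G_3 = 10^(37.3/10) = 5370
Friis cascade:
  F = 1.346 + (7.586 − 1)/85.11 + (3.664 − 1)/16.22 = 1.588
NF = 10 log₁₀(1.588) = 2.01 dB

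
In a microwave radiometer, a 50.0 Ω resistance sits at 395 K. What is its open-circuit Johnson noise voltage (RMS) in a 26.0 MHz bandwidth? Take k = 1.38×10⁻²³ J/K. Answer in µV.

5.32 µV

V_n = √(4kTRB)
4kTRB = 4 × 1.38×10⁻²³ × 395 × 5.00×10¹ × 2.60×10⁷ = 2.83×10⁻¹¹ V²
V_n = √(2.83×10⁻¹¹) = 5.32×10⁻⁶ V = 5.32 µV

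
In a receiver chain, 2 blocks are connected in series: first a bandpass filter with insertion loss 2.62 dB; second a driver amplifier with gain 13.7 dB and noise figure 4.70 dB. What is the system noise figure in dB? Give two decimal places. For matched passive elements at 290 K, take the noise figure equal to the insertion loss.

Convert to linear (a loss of L dB is a gain of −L dB): F_i = 10^(NF_i/10), G_i = 10^(G_i,dB/10)
  Stage 1: F_1 = 10^(2.62/10) = 1.828, G_1 = 10^(−2.62/10) = 0.5470
  Stage 2: F_2 = 10^(4.70/10) = 2.951, G_2 = 10^(13.7/10) = 23.44
Friis cascade:
  F = 1.828 + (2.951 − 1)/0.5470 = 5.395
NF = 10 log₁₀(5.395) = 7.32 dB

7.32 dB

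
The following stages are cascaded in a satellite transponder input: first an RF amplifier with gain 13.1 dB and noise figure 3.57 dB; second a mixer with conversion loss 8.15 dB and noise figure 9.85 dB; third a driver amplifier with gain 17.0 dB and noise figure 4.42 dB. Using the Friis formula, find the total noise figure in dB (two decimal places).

Convert to linear (a loss of L dB is a gain of −L dB): F_i = 10^(NF_i/10), G_i = 10^(G_i,dB/10)
  Stage 1: F_1 = 10^(3.57/10) = 2.275, G_1 = 10^(13.1/10) = 20.42
  Stage 2: F_2 = 10^(9.85/10) = 9.661, G_2 = 10^(−8.15/10) = 0.1531
  Stage 3: F_3 = 10^(4.42/10) = 2.767, G_3 = 10^(17.0/10) = 50.12
Friis cascade:
  F = 2.275 + (9.661 − 1)/20.42 + (2.767 − 1)/3.126 = 3.264
NF = 10 log₁₀(3.264) = 5.14 dB

5.14 dB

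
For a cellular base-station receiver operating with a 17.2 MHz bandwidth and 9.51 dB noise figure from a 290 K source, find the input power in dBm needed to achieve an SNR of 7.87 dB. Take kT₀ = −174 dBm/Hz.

Sensitivity = −174 + 10 log₁₀(B) + NF + SNR_min
= −174 + 72.36 + 9.51 + 7.87
= −84.26 dBm → −84.3 dBm

−84.3 dBm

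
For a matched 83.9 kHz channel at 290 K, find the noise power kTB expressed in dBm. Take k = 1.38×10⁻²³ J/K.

P_n = kTB = 1.38×10⁻²³ × 290 × 8.39×10⁴ = 3.36×10⁻¹⁶ W
In dBm: 10 log₁₀(3.36×10⁻¹⁶ / 10⁻³) = −124.7 dBm

−124.7 dBm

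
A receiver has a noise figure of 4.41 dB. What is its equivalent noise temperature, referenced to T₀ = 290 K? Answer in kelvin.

F = 10^(4.41/10) = 2.76058
T_e = (F − 1)·T₀ = (2.76058 − 1) × 290 = 511 K

511 K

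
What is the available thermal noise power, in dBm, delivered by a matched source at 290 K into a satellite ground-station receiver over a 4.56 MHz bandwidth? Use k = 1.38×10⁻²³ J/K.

−107.4 dBm

P_n = kTB = 1.38×10⁻²³ × 290 × 4.56×10⁶ = 1.82×10⁻¹⁴ W
In dBm: 10 log₁₀(1.82×10⁻¹⁴ / 10⁻³) = −107.4 dBm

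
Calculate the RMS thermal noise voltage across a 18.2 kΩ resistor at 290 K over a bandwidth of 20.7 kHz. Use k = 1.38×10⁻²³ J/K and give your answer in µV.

V_n = √(4kTRB)
4kTRB = 4 × 1.38×10⁻²³ × 290 × 1.82×10⁴ × 2.07×10⁴ = 6.03×10⁻¹² V²
V_n = √(6.03×10⁻¹²) = 2.46×10⁻⁶ V = 2.46 µV

2.46 µV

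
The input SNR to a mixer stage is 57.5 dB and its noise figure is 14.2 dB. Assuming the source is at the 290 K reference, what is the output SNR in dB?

43.3 dB

By definition F = SNR_in/SNR_out, so in dB: SNR_out = SNR_in − NF
SNR_out = 57.5 − 14.2 = 43.3 dB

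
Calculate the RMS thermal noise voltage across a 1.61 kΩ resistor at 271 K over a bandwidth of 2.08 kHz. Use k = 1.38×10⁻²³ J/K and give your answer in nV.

224 nV

V_n = √(4kTRB)
4kTRB = 4 × 1.38×10⁻²³ × 271 × 1.61×10³ × 2.08×10³ = 5.01×10⁻¹⁴ V²
V_n = √(5.01×10⁻¹⁴) = 2.24×10⁻⁷ V = 224 nV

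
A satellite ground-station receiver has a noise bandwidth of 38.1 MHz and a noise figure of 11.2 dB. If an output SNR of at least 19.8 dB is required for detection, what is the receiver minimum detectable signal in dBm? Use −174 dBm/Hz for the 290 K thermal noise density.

−67.2 dBm

Sensitivity = −174 + 10 log₁₀(B) + NF + SNR_min
= −174 + 75.81 + 11.2 + 19.8
= −67.19 dBm → −67.2 dBm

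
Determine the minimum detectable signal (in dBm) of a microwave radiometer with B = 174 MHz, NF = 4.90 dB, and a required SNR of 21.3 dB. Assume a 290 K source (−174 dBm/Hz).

−65.4 dBm

Sensitivity = −174 + 10 log₁₀(B) + NF + SNR_min
= −174 + 82.41 + 4.90 + 21.3
= −65.39 dBm → −65.4 dBm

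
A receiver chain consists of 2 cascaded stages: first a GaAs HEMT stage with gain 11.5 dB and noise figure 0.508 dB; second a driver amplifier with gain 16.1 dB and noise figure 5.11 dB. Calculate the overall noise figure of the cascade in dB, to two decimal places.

1.08 dB

Convert to linear (a loss of L dB is a gain of −L dB): F_i = 10^(NF_i/10), G_i = 10^(G_i,dB/10)
  Stage 1: F_1 = 10^(0.508/10) = 1.124, G_1 = 10^(11.5/10) = 14.13
  Stage 2: F_2 = 10^(5.11/10) = 3.243, G_2 = 10^(16.1/10) = 40.74
Friis cascade:
  F = 1.124 + (3.243 − 1)/14.13 = 1.283
NF = 10 log₁₀(1.283) = 1.08 dB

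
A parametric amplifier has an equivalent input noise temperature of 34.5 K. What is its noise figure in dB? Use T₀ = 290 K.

0.488 dB

F = 1 + T_e/T₀ = 1 + 34.5/290 = 1.11897
NF = 10 log₁₀(1.11897) = 0.488 dB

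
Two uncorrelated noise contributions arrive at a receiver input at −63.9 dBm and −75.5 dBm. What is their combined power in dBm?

−63.6 dBm

Convert to linear, add, convert back:
P₁ = 4.07×10⁻¹⁰ W, P₂ = 2.82×10⁻¹¹ W
P_tot = 4.36×10⁻¹⁰ W → 10 log₁₀(P_tot / 10⁻³) = −63.6 dBm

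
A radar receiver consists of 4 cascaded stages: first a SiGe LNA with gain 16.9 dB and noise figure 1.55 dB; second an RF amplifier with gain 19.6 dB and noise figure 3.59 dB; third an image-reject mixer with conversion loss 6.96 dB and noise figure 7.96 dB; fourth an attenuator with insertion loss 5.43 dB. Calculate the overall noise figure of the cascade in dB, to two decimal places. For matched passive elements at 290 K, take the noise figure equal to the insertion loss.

1.64 dB

Convert to linear (a loss of L dB is a gain of −L dB): F_i = 10^(NF_i/10), G_i = 10^(G_i,dB/10)
  Stage 1: F_1 = 10^(1.55/10) = 1.429, G_1 = 10^(16.9/10) = 48.98
  Stage 2: F_2 = 10^(3.59/10) = 2.286, G_2 = 10^(19.6/10) = 91.20
  Stage 3: F_3 = 10^(7.96/10) = 6.252, G_3 = 10^(−6.96/10) = 0.2014
  Stage 4: F_4 = 10^(5.43/10) = 3.491, G_4 = 10^(−5.43/10) = 0.2864
Friis cascade:
  F = 1.429 + (2.286 − 1)/48.98 + (6.252 − 1)/4467 + (3.491 − 1)/899.5 = 1.459
NF = 10 log₁₀(1.459) = 1.64 dB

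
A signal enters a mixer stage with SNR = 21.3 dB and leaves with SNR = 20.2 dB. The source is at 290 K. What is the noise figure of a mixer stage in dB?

NF (dB) = SNR_in(dB) − SNR_out(dB) when the source is at T₀
NF = 21.3 − 20.2 = 1.1 dB

1.1 dB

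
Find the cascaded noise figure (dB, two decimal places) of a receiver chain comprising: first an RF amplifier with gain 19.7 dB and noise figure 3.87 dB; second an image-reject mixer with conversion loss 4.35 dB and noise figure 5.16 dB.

3.91 dB

Convert to linear (a loss of L dB is a gain of −L dB): F_i = 10^(NF_i/10), G_i = 10^(G_i,dB/10)
  Stage 1: F_1 = 10^(3.87/10) = 2.438, G_1 = 10^(19.7/10) = 93.33
  Stage 2: F_2 = 10^(5.16/10) = 3.281, G_2 = 10^(−4.35/10) = 0.3673
Friis cascade:
  F = 2.438 + (3.281 − 1)/93.33 = 2.462
NF = 10 log₁₀(2.462) = 3.91 dB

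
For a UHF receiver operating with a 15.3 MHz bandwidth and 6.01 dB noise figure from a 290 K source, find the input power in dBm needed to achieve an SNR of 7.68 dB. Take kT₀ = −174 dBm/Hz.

Sensitivity = −174 + 10 log₁₀(B) + NF + SNR_min
= −174 + 71.85 + 6.01 + 7.68
= −88.46 dBm → −88.5 dBm

−88.5 dBm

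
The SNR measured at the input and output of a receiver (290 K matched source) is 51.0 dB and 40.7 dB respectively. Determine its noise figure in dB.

10.3 dB

NF (dB) = SNR_in(dB) − SNR_out(dB) when the source is at T₀
NF = 51.0 − 40.7 = 10.3 dB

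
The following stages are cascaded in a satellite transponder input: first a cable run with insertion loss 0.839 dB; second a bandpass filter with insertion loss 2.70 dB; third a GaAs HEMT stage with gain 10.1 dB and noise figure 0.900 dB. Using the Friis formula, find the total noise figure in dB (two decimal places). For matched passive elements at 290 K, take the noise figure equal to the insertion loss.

4.44 dB

Convert to linear (a loss of L dB is a gain of −L dB): F_i = 10^(NF_i/10), G_i = 10^(G_i,dB/10)
  Stage 1: F_1 = 10^(0.839/10) = 1.213, G_1 = 10^(−0.839/10) = 0.8243
  Stage 2: F_2 = 10^(2.70/10) = 1.862, G_2 = 10^(−2.70/10) = 0.5370
  Stage 3: F_3 = 10^(0.900/10) = 1.230, G_3 = 10^(10.1/10) = 10.23
Friis cascade:
  F = 1.213 + (1.862 − 1)/0.8243 + (1.230 − 1)/0.4427 = 2.779
NF = 10 log₁₀(2.779) = 4.44 dB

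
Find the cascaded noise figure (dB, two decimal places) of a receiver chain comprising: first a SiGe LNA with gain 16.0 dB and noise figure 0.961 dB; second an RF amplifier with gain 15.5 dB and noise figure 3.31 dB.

1.06 dB

Convert to linear (a loss of L dB is a gain of −L dB): F_i = 10^(NF_i/10), G_i = 10^(G_i,dB/10)
  Stage 1: F_1 = 10^(0.961/10) = 1.248, G_1 = 10^(16.0/10) = 39.81
  Stage 2: F_2 = 10^(3.31/10) = 2.143, G_2 = 10^(15.5/10) = 35.48
Friis cascade:
  F = 1.248 + (2.143 − 1)/39.81 = 1.276
NF = 10 log₁₀(1.276) = 1.06 dB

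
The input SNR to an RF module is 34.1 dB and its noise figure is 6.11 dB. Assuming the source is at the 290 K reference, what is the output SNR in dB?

By definition F = SNR_in/SNR_out, so in dB: SNR_out = SNR_in − NF
SNR_out = 34.1 − 6.11 = 27.99 dB

27.99 dB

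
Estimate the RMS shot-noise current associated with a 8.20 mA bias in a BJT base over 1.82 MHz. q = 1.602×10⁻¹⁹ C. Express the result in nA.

I_n = √(2qI·B)
2qI·B = 2 × 1.602×10⁻¹⁹ × 8.20×10⁻³ × 1.82×10⁶ = 4.78×10⁻¹⁵ A²
I_n = √(4.78×10⁻¹⁵) = 6.91×10⁻⁸ A = 69.1 nA

69.1 nA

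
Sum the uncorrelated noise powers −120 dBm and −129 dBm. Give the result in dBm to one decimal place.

Convert to linear, add, convert back:
P₁ = 1.00×10⁻¹⁵ W, P₂ = 1.26×10⁻¹⁶ W
P_tot = 1.13×10⁻¹⁵ W → 10 log₁₀(P_tot / 10⁻³) = −119.5 dBm

−119.5 dBm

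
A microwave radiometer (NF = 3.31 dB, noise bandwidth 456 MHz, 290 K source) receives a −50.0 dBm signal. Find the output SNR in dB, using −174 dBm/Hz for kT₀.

Noise floor: N = −174 + 10 log₁₀(B) + NF
10 log₁₀(4.56×10⁸) = 86.59 dB
N = −174 + 86.59 + 3.31 = −84.10 dBm
SNR = P_sig − N = −50.0 − (−84.10) = 34.10 dB → 34.1 dB

34.1 dB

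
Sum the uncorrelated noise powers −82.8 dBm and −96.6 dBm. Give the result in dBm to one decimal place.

−82.6 dBm

Convert to linear, add, convert back:
P₁ = 5.25×10⁻¹² W, P₂ = 2.19×10⁻¹³ W
P_tot = 5.47×10⁻¹² W → 10 log₁₀(P_tot / 10⁻³) = −82.6 dBm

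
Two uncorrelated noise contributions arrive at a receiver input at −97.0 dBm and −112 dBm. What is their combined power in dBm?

−96.9 dBm

Convert to linear, add, convert back:
P₁ = 2.00×10⁻¹³ W, P₂ = 6.31×10⁻¹⁵ W
P_tot = 2.06×10⁻¹³ W → 10 log₁₀(P_tot / 10⁻³) = −96.9 dBm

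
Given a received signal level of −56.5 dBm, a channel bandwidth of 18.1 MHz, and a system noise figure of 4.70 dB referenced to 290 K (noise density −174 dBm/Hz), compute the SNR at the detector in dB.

Noise floor: N = −174 + 10 log₁₀(B) + NF
10 log₁₀(1.81×10⁷) = 72.58 dB
N = −174 + 72.58 + 4.70 = −96.72 dBm
SNR = P_sig − N = −56.5 − (−96.72) = 40.22 dB → 40.2 dB

40.2 dB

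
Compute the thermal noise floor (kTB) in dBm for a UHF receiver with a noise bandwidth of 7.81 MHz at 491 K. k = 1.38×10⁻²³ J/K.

P_n = kTB = 1.38×10⁻²³ × 491 × 7.81×10⁶ = 5.29×10⁻¹⁴ W
In dBm: 10 log₁₀(5.29×10⁻¹⁴ / 10⁻³) = −102.8 dBm

−102.8 dBm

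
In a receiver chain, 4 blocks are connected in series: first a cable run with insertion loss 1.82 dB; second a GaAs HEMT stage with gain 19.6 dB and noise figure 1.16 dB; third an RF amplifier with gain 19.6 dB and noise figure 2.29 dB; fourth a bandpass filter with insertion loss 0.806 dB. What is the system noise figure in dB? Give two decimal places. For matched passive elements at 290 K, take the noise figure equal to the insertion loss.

Convert to linear (a loss of L dB is a gain of −L dB): F_i = 10^(NF_i/10), G_i = 10^(G_i,dB/10)
  Stage 1: F_1 = 10^(1.82/10) = 1.521, G_1 = 10^(−1.82/10) = 0.6577
  Stage 2: F_2 = 10^(1.16/10) = 1.306, G_2 = 10^(19.6/10) = 91.20
  Stage 3: F_3 = 10^(2.29/10) = 1.694, G_3 = 10^(19.6/10) = 91.20
  Stage 4: F_4 = 10^(0.806/10) = 1.204, G_4 = 10^(−0.806/10) = 0.8306
Friis cascade:
  F = 1.521 + (1.306 − 1)/0.6577 + (1.694 − 1)/59.98 + (1.204 − 1)/5470 = 1.998
NF = 10 log₁₀(1.998) = 3.01 dB

3.01 dB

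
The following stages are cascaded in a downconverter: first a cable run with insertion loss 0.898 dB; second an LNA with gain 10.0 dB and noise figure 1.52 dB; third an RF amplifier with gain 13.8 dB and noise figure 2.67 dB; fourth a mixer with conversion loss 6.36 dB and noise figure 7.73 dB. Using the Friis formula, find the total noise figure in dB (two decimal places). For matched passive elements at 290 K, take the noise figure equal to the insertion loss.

Convert to linear (a loss of L dB is a gain of −L dB): F_i = 10^(NF_i/10), G_i = 10^(G_i,dB/10)
  Stage 1: F_1 = 10^(0.898/10) = 1.230, G_1 = 10^(−0.898/10) = 0.8132
  Stage 2: F_2 = 10^(1.52/10) = 1.419, G_2 = 10^(10.0/10) = 10.00
  Stage 3: F_3 = 10^(2.67/10) = 1.849, G_3 = 10^(13.8/10) = 23.99
  Stage 4: F_4 = 10^(7.73/10) = 5.929, G_4 = 10^(−6.36/10) = 0.2312
Friis cascade:
  F = 1.230 + (1.419 − 1)/0.8132 + (1.849 − 1)/8.132 + (5.929 − 1)/195.1 = 1.875
NF = 10 log₁₀(1.875) = 2.73 dB

2.73 dB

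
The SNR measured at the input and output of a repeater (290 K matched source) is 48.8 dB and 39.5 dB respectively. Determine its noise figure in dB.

9.3 dB

NF (dB) = SNR_in(dB) − SNR_out(dB) when the source is at T₀
NF = 48.8 − 39.5 = 9.3 dB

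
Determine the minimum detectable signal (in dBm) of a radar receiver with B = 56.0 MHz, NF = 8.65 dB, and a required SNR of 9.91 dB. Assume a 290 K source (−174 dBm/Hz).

Sensitivity = −174 + 10 log₁₀(B) + NF + SNR_min
= −174 + 77.48 + 8.65 + 9.91
= −77.96 dBm → −78.0 dBm

−78.0 dBm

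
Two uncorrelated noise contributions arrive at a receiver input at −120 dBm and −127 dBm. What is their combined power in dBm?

−119.2 dBm

Convert to linear, add, convert back:
P₁ = 1.00×10⁻¹⁵ W, P₂ = 2.00×10⁻¹⁶ W
P_tot = 1.20×10⁻¹⁵ W → 10 log₁₀(P_tot / 10⁻³) = −119.2 dBm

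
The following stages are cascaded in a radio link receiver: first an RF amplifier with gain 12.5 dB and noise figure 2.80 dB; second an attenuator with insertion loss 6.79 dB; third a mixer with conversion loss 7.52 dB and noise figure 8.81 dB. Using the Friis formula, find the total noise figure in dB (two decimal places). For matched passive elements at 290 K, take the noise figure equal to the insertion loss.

Convert to linear (a loss of L dB is a gain of −L dB): F_i = 10^(NF_i/10), G_i = 10^(G_i,dB/10)
  Stage 1: F_1 = 10^(2.80/10) = 1.905, G_1 = 10^(12.5/10) = 17.78
  Stage 2: F_2 = 10^(6.79/10) = 4.775, G_2 = 10^(−6.79/10) = 0.2094
  Stage 3: F_3 = 10^(8.81/10) = 7.603, G_3 = 10^(−7.52/10) = 0.1770
Friis cascade:
  F = 1.905 + (4.775 − 1)/17.78 + (7.603 − 1)/3.724 = 3.891
NF = 10 log₁₀(3.891) = 5.90 dB

5.90 dB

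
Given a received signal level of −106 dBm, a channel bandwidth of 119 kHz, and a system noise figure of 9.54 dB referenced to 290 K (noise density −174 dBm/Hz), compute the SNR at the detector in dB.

Noise floor: N = −174 + 10 log₁₀(B) + NF
10 log₁₀(1.19×10⁵) = 50.76 dB
N = −174 + 50.76 + 9.54 = −113.70 dBm
SNR = P_sig − N = −106 − (−113.70) = 7.70 dB → 7.7 dB

7.7 dB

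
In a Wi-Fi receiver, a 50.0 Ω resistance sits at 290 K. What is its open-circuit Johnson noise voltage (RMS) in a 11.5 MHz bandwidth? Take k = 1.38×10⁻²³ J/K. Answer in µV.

V_n = √(4kTRB)
4kTRB = 4 × 1.38×10⁻²³ × 290 × 5.00×10¹ × 1.15×10⁷ = 9.20×10⁻¹² V²
V_n = √(9.20×10⁻¹²) = 3.03×10⁻⁶ V = 3.03 µV

3.03 µV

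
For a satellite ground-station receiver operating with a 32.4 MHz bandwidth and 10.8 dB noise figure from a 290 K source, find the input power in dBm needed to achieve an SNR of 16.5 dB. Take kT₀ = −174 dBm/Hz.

−71.6 dBm

Sensitivity = −174 + 10 log₁₀(B) + NF + SNR_min
= −174 + 75.11 + 10.8 + 16.5
= −71.59 dBm → −71.6 dBm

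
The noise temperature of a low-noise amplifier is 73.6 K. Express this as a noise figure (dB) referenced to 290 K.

0.982 dB

F = 1 + T_e/T₀ = 1 + 73.6/290 = 1.25379
NF = 10 log₁₀(1.25379) = 0.982 dB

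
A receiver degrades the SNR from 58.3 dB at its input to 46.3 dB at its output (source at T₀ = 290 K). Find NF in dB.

12.0 dB

NF (dB) = SNR_in(dB) − SNR_out(dB) when the source is at T₀
NF = 58.3 − 46.3 = 12.0 dB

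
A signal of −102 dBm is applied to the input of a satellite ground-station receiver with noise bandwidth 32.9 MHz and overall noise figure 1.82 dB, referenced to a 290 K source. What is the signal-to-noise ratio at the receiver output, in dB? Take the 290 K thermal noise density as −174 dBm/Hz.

−5.0 dB

Noise floor: N = −174 + 10 log₁₀(B) + NF
10 log₁₀(3.29×10⁷) = 75.17 dB
N = −174 + 75.17 + 1.82 = −97.01 dBm
SNR = P_sig − N = −102 − (−97.01) = −4.99 dB → −5.0 dB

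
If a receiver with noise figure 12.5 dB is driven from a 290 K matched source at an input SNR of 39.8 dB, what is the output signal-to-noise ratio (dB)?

27.3 dB

By definition F = SNR_in/SNR_out, so in dB: SNR_out = SNR_in − NF
SNR_out = 39.8 − 12.5 = 27.3 dB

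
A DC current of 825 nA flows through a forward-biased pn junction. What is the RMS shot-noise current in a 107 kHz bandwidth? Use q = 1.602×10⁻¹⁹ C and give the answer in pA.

I_n = √(2qI·B)
2qI·B = 2 × 1.602×10⁻¹⁹ × 8.25×10⁻⁷ × 1.07×10⁵ = 2.83×10⁻²⁰ A²
I_n = √(2.83×10⁻²⁰) = 1.68×10⁻¹⁰ A = 168 pA

168 pA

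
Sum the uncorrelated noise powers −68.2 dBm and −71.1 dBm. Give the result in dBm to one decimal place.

−66.4 dBm

Convert to linear, add, convert back:
P₁ = 1.51×10⁻¹⁰ W, P₂ = 7.76×10⁻¹¹ W
P_tot = 2.29×10⁻¹⁰ W → 10 log₁₀(P_tot / 10⁻³) = −66.4 dBm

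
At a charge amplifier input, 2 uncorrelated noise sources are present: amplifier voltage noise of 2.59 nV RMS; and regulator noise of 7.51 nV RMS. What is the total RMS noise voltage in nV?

Uncorrelated sources add in power (mean-square): V_tot = √(ΣV_i²)
V_tot = √[(2.59×10⁻⁹)² + (7.51×10⁻⁹)²] = 7.94×10⁻⁹ V = 7.94 nV

7.94 nV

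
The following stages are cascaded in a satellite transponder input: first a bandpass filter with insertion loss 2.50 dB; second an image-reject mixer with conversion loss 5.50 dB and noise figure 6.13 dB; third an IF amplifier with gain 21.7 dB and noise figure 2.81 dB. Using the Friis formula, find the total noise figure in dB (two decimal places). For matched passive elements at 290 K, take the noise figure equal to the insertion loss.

11.15 dB

Convert to linear (a loss of L dB is a gain of −L dB): F_i = 10^(NF_i/10), G_i = 10^(G_i,dB/10)
  Stage 1: F_1 = 10^(2.50/10) = 1.778, G_1 = 10^(−2.50/10) = 0.5623
  Stage 2: F_2 = 10^(6.13/10) = 4.102, G_2 = 10^(−5.50/10) = 0.2818
  Stage 3: F_3 = 10^(2.81/10) = 1.910, G_3 = 10^(21.7/10) = 147.9
Friis cascade:
  F = 1.778 + (4.102 − 1)/0.5623 + (1.910 − 1)/0.1585 = 13.04
NF = 10 log₁₀(13.04) = 11.15 dB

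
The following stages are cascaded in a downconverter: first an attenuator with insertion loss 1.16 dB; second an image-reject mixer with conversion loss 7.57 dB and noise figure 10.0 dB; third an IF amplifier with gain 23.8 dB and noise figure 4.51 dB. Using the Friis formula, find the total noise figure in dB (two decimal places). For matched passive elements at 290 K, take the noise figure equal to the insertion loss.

Convert to linear (a loss of L dB is a gain of −L dB): F_i = 10^(NF_i/10), G_i = 10^(G_i,dB/10)
  Stage 1: F_1 = 10^(1.16/10) = 1.306, G_1 = 10^(−1.16/10) = 0.7656
  Stage 2: F_2 = 10^(10.0/10) = 10.00, G_2 = 10^(−7.57/10) = 0.1750
  Stage 3: F_3 = 10^(4.51/10) = 2.825, G_3 = 10^(23.8/10) = 239.9
Friis cascade:
  F = 1.306 + (10.00 − 1)/0.7656 + (2.825 − 1)/0.1340 = 26.68
NF = 10 log₁₀(26.68) = 14.26 dB

14.26 dB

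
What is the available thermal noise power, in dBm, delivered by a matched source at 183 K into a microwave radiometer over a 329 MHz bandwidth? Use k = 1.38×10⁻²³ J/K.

P_n = kTB = 1.38×10⁻²³ × 183 × 3.29×10⁸ = 8.31×10⁻¹³ W
In dBm: 10 log₁₀(8.31×10⁻¹³ / 10⁻³) = −90.8 dBm

−90.8 dBm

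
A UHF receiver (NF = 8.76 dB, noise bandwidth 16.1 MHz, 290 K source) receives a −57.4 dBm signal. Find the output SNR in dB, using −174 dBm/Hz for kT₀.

Noise floor: N = −174 + 10 log₁₀(B) + NF
10 log₁₀(1.61×10⁷) = 72.07 dB
N = −174 + 72.07 + 8.76 = −93.17 dBm
SNR = P_sig − N = −57.4 − (−93.17) = 35.77 dB → 35.8 dB

35.8 dB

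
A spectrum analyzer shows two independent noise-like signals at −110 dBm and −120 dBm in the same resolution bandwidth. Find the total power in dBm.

−109.6 dBm

Convert to linear, add, convert back:
P₁ = 1.00×10⁻¹⁴ W, P₂ = 1.00×10⁻¹⁵ W
P_tot = 1.10×10⁻¹⁴ W → 10 log₁₀(P_tot / 10⁻³) = −109.6 dBm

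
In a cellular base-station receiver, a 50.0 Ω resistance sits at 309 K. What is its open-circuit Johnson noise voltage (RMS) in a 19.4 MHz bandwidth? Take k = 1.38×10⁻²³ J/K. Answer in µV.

4.07 µV

V_n = √(4kTRB)
4kTRB = 4 × 1.38×10⁻²³ × 309 × 5.00×10¹ × 1.94×10⁷ = 1.65×10⁻¹¹ V²
V_n = √(1.65×10⁻¹¹) = 4.07×10⁻⁶ V = 4.07 µV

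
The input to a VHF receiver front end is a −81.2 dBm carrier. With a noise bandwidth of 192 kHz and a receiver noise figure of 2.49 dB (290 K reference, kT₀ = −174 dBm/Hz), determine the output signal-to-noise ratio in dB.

Noise floor: N = −174 + 10 log₁₀(B) + NF
10 log₁₀(1.92×10⁵) = 52.83 dB
N = −174 + 52.83 + 2.49 = −118.68 dBm
SNR = P_sig − N = −81.2 − (−118.68) = 37.48 dB → 37.5 dB

37.5 dB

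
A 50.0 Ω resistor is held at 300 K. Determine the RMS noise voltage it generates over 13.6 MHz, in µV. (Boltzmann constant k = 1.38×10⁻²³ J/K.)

V_n = √(4kTRB)
4kTRB = 4 × 1.38×10⁻²³ × 300 × 5.00×10¹ × 1.36×10⁷ = 1.13×10⁻¹¹ V²
V_n = √(1.13×10⁻¹¹) = 3.36×10⁻⁶ V = 3.36 µV

3.36 µV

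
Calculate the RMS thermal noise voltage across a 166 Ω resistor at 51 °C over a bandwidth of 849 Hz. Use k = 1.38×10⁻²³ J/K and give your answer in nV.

50.2 nV

T = 51 °C + 273.15 = 324.15 K
V_n = √(4kTRB)
4kTRB = 4 × 1.38×10⁻²³ × 324.15 × 1.66×10² × 8.49×10² = 2.52×10⁻¹⁵ V²
V_n = √(2.52×10⁻¹⁵) = 5.02×10⁻⁸ V = 50.2 nV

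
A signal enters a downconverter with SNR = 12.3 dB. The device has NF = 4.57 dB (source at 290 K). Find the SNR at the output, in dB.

7.73 dB

By definition F = SNR_in/SNR_out, so in dB: SNR_out = SNR_in − NF
SNR_out = 12.3 − 4.57 = 7.73 dB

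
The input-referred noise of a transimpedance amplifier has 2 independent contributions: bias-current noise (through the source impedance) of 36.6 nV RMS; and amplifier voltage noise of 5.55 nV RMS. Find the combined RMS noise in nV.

37.0 nV

Uncorrelated sources add in power (mean-square): V_tot = √(ΣV_i²)
V_tot = √[(3.66×10⁻⁸)² + (5.55×10⁻⁹)²] = 3.70×10⁻⁸ V = 37.0 nV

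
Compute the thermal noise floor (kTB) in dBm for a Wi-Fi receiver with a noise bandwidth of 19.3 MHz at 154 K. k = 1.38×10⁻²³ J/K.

−103.9 dBm

P_n = kTB = 1.38×10⁻²³ × 154 × 1.93×10⁷ = 4.10×10⁻¹⁴ W
In dBm: 10 log₁₀(4.10×10⁻¹⁴ / 10⁻³) = −103.9 dBm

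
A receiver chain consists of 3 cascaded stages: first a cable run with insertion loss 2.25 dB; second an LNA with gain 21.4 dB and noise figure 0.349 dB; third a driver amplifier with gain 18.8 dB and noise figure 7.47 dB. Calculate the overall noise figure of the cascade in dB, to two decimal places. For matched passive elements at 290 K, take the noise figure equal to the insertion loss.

Convert to linear (a loss of L dB is a gain of −L dB): F_i = 10^(NF_i/10), G_i = 10^(G_i,dB/10)
  Stage 1: F_1 = 10^(2.25/10) = 1.679, G_1 = 10^(−2.25/10) = 0.5957
  Stage 2: F_2 = 10^(0.349/10) = 1.084, G_2 = 10^(21.4/10) = 138.0
  Stage 3: F_3 = 10^(7.47/10) = 5.585, G_3 = 10^(18.8/10) = 75.86
Friis cascade:
  F = 1.679 + (1.084 − 1)/0.5957 + (5.585 − 1)/82.22 = 1.875
NF = 10 log₁₀(1.875) = 2.73 dB

2.73 dB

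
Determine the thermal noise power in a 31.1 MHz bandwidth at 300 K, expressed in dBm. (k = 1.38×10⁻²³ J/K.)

P_n = kTB = 1.38×10⁻²³ × 300 × 3.11×10⁷ = 1.29×10⁻¹³ W
In dBm: 10 log₁₀(1.29×10⁻¹³ / 10⁻³) = −98.9 dBm

−98.9 dBm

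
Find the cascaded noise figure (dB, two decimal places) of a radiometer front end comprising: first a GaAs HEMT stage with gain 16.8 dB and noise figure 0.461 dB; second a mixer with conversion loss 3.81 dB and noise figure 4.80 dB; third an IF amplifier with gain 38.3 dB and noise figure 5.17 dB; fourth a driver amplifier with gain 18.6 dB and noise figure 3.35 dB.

1.04 dB

Convert to linear (a loss of L dB is a gain of −L dB): F_i = 10^(NF_i/10), G_i = 10^(G_i,dB/10)
  Stage 1: F_1 = 10^(0.461/10) = 1.112, G_1 = 10^(16.8/10) = 47.86
  Stage 2: F_2 = 10^(4.80/10) = 3.020, G_2 = 10^(−3.81/10) = 0.4159
  Stage 3: F_3 = 10^(5.17/10) = 3.289, G_3 = 10^(38.3/10) = 6761
  Stage 4: F_4 = 10^(3.35/10) = 2.163, G_4 = 10^(18.6/10) = 72.44
Friis cascade:
  F = 1.112 + (3.020 − 1)/47.86 + (3.289 − 1)/19.91 + (2.163 − 1)/1.346×10⁵ = 1.269
NF = 10 log₁₀(1.269) = 1.04 dB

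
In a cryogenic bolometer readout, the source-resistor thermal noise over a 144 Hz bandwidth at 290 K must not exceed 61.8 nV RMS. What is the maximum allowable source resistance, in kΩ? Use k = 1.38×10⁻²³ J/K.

Johnson–Nyquist: V_n = √(4kTRB) ⇒ R = V_n² / (4kTB)
4kTB = 4 × 1.38×10⁻²³ × 290 × 1.44×10² = 2.31×10⁻¹⁸
R = (6.18×10⁻⁸)² / 2.31×10⁻¹⁸ = 1.66×10³ Ω = 1.66 kΩ

1.66 kΩ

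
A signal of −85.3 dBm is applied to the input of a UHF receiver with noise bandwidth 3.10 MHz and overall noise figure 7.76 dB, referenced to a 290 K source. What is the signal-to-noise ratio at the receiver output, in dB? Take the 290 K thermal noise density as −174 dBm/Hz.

16.0 dB

Noise floor: N = −174 + 10 log₁₀(B) + NF
10 log₁₀(3.10×10⁶) = 64.91 dB
N = −174 + 64.91 + 7.76 = −101.33 dBm
SNR = P_sig − N = −85.3 − (−101.33) = 16.03 dB → 16.0 dB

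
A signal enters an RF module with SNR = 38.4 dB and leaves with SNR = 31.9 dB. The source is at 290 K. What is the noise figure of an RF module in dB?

6.5 dB

NF (dB) = SNR_in(dB) − SNR_out(dB) when the source is at T₀
NF = 38.4 − 31.9 = 6.5 dB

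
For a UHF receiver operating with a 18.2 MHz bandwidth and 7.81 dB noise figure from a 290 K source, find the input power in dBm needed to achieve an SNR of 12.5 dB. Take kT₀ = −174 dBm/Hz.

−81.1 dBm

Sensitivity = −174 + 10 log₁₀(B) + NF + SNR_min
= −174 + 72.6 + 7.81 + 12.5
= −81.09 dBm → −81.1 dBm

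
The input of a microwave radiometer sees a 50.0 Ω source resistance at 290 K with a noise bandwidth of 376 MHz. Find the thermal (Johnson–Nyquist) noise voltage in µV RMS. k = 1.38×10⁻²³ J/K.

17.3 µV

V_n = √(4kTRB)
4kTRB = 4 × 1.38×10⁻²³ × 290 × 5.00×10¹ × 3.76×10⁸ = 3.01×10⁻¹⁰ V²
V_n = √(3.01×10⁻¹⁰) = 1.73×10⁻⁵ V = 17.3 µV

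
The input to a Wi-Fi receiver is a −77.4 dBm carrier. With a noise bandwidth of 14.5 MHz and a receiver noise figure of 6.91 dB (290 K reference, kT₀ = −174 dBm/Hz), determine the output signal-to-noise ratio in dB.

Noise floor: N = −174 + 10 log₁₀(B) + NF
10 log₁₀(1.45×10⁷) = 71.61 dB
N = −174 + 71.61 + 6.91 = −95.48 dBm
SNR = P_sig − N = −77.4 − (−95.48) = 18.08 dB → 18.1 dB

18.1 dB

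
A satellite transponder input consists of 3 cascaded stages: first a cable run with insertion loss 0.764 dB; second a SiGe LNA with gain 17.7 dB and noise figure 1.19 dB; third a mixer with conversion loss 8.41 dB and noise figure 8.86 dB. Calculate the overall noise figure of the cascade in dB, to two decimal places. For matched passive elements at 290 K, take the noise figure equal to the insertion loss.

2.31 dB

Convert to linear (a loss of L dB is a gain of −L dB): F_i = 10^(NF_i/10), G_i = 10^(G_i,dB/10)
  Stage 1: F_1 = 10^(0.764/10) = 1.192, G_1 = 10^(−0.764/10) = 0.8387
  Stage 2: F_2 = 10^(1.19/10) = 1.315, G_2 = 10^(17.7/10) = 58.88
  Stage 3: F_3 = 10^(8.86/10) = 7.691, G_3 = 10^(−8.41/10) = 0.1442
Friis cascade:
  F = 1.192 + (1.315 − 1)/0.8387 + (7.691 − 1)/49.39 = 1.704
NF = 10 log₁₀(1.704) = 2.31 dB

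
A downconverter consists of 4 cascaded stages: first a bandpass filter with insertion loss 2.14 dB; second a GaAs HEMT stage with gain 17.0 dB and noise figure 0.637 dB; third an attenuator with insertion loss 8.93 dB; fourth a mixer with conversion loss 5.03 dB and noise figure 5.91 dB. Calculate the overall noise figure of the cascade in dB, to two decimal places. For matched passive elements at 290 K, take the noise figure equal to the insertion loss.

4.56 dB

Convert to linear (a loss of L dB is a gain of −L dB): F_i = 10^(NF_i/10), G_i = 10^(G_i,dB/10)
  Stage 1: F_1 = 10^(2.14/10) = 1.637, G_1 = 10^(−2.14/10) = 0.6109
  Stage 2: F_2 = 10^(0.637/10) = 1.158, G_2 = 10^(17.0/10) = 50.12
  Stage 3: F_3 = 10^(8.93/10) = 7.816, G_3 = 10^(−8.93/10) = 0.1279
  Stage 4: F_4 = 10^(5.91/10) = 3.899, G_4 = 10^(−5.03/10) = 0.3141
Friis cascade:
  F = 1.637 + (1.158 − 1)/0.6109 + (7.816 − 1)/30.62 + (3.899 − 1)/3.917 = 2.858
NF = 10 log₁₀(2.858) = 4.56 dB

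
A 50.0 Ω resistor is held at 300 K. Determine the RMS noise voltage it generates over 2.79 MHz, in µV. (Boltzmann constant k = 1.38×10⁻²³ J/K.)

V_n = √(4kTRB)
4kTRB = 4 × 1.38×10⁻²³ × 300 × 5.00×10¹ × 2.79×10⁶ = 2.31×10⁻¹² V²
V_n = √(2.31×10⁻¹²) = 1.52×10⁻⁶ V = 1.52 µV

1.52 µV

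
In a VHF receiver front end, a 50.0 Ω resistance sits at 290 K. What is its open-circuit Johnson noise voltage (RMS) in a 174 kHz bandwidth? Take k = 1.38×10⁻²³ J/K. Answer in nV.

373 nV

V_n = √(4kTRB)
4kTRB = 4 × 1.38×10⁻²³ × 290 × 5.00×10¹ × 1.74×10⁵ = 1.39×10⁻¹³ V²
V_n = √(1.39×10⁻¹³) = 3.73×10⁻⁷ V = 373 nV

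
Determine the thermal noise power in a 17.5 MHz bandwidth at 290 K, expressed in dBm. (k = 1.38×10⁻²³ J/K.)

−101.5 dBm

P_n = kTB = 1.38×10⁻²³ × 290 × 1.75×10⁷ = 7.00×10⁻¹⁴ W
In dBm: 10 log₁₀(7.00×10⁻¹⁴ / 10⁻³) = −101.5 dBm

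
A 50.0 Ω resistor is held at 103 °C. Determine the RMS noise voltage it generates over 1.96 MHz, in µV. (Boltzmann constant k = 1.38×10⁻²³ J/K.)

1.43 µV

T = 103 °C + 273.15 = 376.15 K
V_n = √(4kTRB)
4kTRB = 4 × 1.38×10⁻²³ × 376.15 × 5.00×10¹ × 1.96×10⁶ = 2.03×10⁻¹² V²
V_n = √(2.03×10⁻¹²) = 1.43×10⁻⁶ V = 1.43 µV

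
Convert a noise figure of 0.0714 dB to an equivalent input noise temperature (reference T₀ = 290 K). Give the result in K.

F = 10^(0.0714/10) = 1.01658
T_e = (F − 1)·T₀ = (1.01658 − 1) × 290 = 4.81 K

4.81 K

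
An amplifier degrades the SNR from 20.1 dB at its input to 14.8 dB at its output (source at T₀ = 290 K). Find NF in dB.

5.3 dB

NF (dB) = SNR_in(dB) − SNR_out(dB) when the source is at T₀
NF = 20.1 − 14.8 = 5.3 dB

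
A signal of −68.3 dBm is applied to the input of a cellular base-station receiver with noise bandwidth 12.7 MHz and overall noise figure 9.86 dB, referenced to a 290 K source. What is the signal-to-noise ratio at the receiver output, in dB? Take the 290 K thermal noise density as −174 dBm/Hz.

24.8 dB

Noise floor: N = −174 + 10 log₁₀(B) + NF
10 log₁₀(1.27×10⁷) = 71.04 dB
N = −174 + 71.04 + 9.86 = −93.10 dBm
SNR = P_sig − N = −68.3 − (−93.10) = 24.80 dB → 24.8 dB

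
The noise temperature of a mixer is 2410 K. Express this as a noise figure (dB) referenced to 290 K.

9.69 dB

F = 1 + T_e/T₀ = 1 + 2410/290 = 9.31034
NF = 10 log₁₀(9.31034) = 9.69 dB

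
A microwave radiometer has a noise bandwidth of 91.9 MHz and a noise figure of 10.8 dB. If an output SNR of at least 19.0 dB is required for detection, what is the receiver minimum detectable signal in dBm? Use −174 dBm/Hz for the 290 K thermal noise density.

Sensitivity = −174 + 10 log₁₀(B) + NF + SNR_min
= −174 + 79.63 + 10.8 + 19.0
= −64.57 dBm → −64.6 dBm

−64.6 dBm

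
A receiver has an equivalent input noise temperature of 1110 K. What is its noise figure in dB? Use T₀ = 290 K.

F = 1 + T_e/T₀ = 1 + 1110/290 = 4.82759
NF = 10 log₁₀(4.82759) = 6.84 dB

6.84 dB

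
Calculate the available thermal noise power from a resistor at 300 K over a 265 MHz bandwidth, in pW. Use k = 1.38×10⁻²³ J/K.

P_n = kTB = 1.38×10⁻²³ × 300 × 2.65×10⁸ = 1.10×10⁻¹² W = 1.10 pW

1.10 pW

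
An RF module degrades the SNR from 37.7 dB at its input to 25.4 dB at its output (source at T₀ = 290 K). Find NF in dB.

12.3 dB

NF (dB) = SNR_in(dB) − SNR_out(dB) when the source is at T₀
NF = 37.7 − 25.4 = 12.3 dB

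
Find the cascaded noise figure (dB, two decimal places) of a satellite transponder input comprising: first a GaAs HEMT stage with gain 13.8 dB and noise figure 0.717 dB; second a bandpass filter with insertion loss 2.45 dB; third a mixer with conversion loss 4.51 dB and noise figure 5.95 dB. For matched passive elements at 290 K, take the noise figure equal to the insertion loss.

Convert to linear (a loss of L dB is a gain of −L dB): F_i = 10^(NF_i/10), G_i = 10^(G_i,dB/10)
  Stage 1: F_1 = 10^(0.717/10) = 1.180, G_1 = 10^(13.8/10) = 23.99
  Stage 2: F_2 = 10^(2.45/10) = 1.758, G_2 = 10^(−2.45/10) = 0.5689
  Stage 3: F_3 = 10^(5.95/10) = 3.936, G_3 = 10^(−4.51/10) = 0.3540
Friis cascade:
  F = 1.180 + (1.758 − 1)/23.99 + (3.936 − 1)/13.65 = 1.426
NF = 10 log₁₀(1.426) = 1.54 dB

1.54 dB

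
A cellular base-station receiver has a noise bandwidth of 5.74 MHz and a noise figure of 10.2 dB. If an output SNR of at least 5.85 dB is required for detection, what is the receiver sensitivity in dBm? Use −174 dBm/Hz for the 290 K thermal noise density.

Sensitivity = −174 + 10 log₁₀(B) + NF + SNR_min
= −174 + 67.59 + 10.2 + 5.85
= −90.36 dBm → −90.4 dBm

−90.4 dBm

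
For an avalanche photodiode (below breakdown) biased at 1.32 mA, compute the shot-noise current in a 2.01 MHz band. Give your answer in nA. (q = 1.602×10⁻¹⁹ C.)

I_n = √(2qI·B)
2qI·B = 2 × 1.602×10⁻¹⁹ × 1.32×10⁻³ × 2.01×10⁶ = 8.50×10⁻¹⁶ A²
I_n = √(8.50×10⁻¹⁶) = 2.92×10⁻⁸ A = 29.2 nA

29.2 nA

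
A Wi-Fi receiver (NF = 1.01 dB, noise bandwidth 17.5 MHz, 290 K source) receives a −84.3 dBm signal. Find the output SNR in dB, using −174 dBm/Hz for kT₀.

Noise floor: N = −174 + 10 log₁₀(B) + NF
10 log₁₀(1.75×10⁷) = 72.43 dB
N = −174 + 72.43 + 1.01 = −100.56 dBm
SNR = P_sig − N = −84.3 − (−100.56) = 16.26 dB → 16.3 dB

16.3 dB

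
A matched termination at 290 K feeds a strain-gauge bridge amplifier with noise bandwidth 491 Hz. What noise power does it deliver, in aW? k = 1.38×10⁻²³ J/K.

1.96 aW

P_n = kTB = 1.38×10⁻²³ × 290 × 4.91×10² = 1.96×10⁻¹⁸ W = 1.96 aW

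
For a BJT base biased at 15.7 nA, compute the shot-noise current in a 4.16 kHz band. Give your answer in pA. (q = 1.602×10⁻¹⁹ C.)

4.57 pA

I_n = √(2qI·B)
2qI·B = 2 × 1.602×10⁻¹⁹ × 1.57×10⁻⁸ × 4.16×10³ = 2.09×10⁻²³ A²
I_n = √(2.09×10⁻²³) = 4.57×10⁻¹² A = 4.57 pA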